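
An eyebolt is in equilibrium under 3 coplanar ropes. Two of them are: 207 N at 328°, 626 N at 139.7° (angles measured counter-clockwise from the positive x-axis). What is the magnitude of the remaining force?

F ≈ 422 N

Sum the known components: ΣF_x = -301.9 N, ΣF_y = 295.2 N.
For equilibrium the remaining force must supply (−ΣF_x, −ΣF_y) = (301.9, -295.2) N.
Magnitude = √((301.9)² + (-295.2)²) = 422.2 N; direction = atan2(-295.2, 301.9) = 315.6°.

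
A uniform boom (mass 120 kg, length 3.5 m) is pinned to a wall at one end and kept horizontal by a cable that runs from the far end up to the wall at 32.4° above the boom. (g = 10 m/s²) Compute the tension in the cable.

Take torques about the hinge: T sin 32.4° · 3.5 = 120×10×1.75 = 2100 N·m.
So T = 2100 / (0.5358 × 3.5) = 1119.8 N.

T ≈ 1120 N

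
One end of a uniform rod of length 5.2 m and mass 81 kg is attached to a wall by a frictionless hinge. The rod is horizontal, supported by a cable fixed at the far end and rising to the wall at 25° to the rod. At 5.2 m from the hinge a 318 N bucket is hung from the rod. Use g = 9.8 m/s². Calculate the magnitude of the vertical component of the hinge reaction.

|H_y| ≈ 397 N

Take torques about the hinge: T sin 25° · 5.2 = 81×9.8×2.6 + 318×5.2 = 3717.5 N·m.
So T = 3717.5 / (0.4226 × 5.2) = 1691.6 N.
ΣF_y = 0: H_y = (81×9.8 + 318) − T sin 25° = 1111.8 − 714.9 = 396.9 N.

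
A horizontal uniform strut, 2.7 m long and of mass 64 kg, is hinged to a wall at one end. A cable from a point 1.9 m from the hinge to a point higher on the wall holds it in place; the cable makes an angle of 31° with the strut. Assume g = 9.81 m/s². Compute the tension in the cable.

Take torques about the hinge: T sin 31° · 1.9 = 64×9.81×1.35 = 847.58 N·m.
So T = 847.58 / (0.5150 × 1.9) = 866.14 N.

T ≈ 866 N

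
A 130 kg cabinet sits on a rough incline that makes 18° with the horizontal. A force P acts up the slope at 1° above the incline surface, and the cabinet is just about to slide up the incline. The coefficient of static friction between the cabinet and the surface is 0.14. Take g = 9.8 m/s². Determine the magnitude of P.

On the verge of sliding up the incline, friction equals μN and acts down the slope.
Perpendicular: N + P sin 1° = W cos 18° = 1212 N.
Along incline: P cos 1° = W sin 18° + μN  with W sin 18° = 393.7 N.
Solving the pair for P and N: P = 562 N, N = 1202 N (and f = μN = 168.3 N).

P ≈ 562 N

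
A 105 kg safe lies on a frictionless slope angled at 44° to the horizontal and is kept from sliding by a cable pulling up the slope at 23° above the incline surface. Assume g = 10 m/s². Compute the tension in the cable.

T ≈ 792 N

Take axes along and perpendicular to the incline. Weight components: W sin 44° = 729.4 N down-slope, W cos 44° = 755.3 N into the surface.
Along incline: T cos 23° = W sin 44° → T = 792.4 N.
Perpendicular: N = W cos 44° − T sin 23° = 445.7 N.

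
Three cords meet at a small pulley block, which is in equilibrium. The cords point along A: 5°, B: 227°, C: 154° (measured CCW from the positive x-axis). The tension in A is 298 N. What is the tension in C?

T_C ≈ 209 N

Resolve: ΣF_x = 298 cos 5° + T_B cos 227° + T_C cos 154° = 0.
        ΣF_y = 298 sin 5° + T_B sin 227° + T_C sin 154° = 0.
The known terms sum to (296.9, 25.97) N, so -0.6820 T_B − 0.8988 T_C = -296.9 and -0.7314 T_B + 0.4384 T_C = -25.97.
Solving simultaneously: T_B = 160.5 N, T_C = 208.5 N.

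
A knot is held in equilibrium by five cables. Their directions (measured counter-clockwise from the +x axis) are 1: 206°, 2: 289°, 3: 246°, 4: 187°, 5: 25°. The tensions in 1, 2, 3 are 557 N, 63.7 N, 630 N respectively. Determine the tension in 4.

T_4 ≈ 1570 N

Resolve: ΣF_x = 557 cos 206° + 63.7 cos 289° + 630 cos 246° + T_4 cos 187° + T_5 cos 25° = 0.
        ΣF_y = 557 sin 206° + 63.7 sin 289° + 630 sin 246° + T_4 sin 187° + T_5 sin 25° = 0.
The known terms sum to (-736.1, -879.9) N, so -0.9925 T_4 + 0.9063 T_5 = 736.1 and -0.1219 T_4 + 0.4226 T_5 = 879.9.
Solving simultaneously: T_4 = 1574 N, T_5 = 2536 N.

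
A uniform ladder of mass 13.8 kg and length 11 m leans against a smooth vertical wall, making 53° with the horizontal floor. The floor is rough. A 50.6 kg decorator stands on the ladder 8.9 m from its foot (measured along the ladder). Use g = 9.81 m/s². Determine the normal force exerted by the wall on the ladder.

N_wall ≈ 354 N

Torques about the foot: N_wall · 11 sin 53° = 13.8×9.81×5.5 cos 53° + 50.6×9.81×8.9 cos 53° → N_wall = 353.65 N.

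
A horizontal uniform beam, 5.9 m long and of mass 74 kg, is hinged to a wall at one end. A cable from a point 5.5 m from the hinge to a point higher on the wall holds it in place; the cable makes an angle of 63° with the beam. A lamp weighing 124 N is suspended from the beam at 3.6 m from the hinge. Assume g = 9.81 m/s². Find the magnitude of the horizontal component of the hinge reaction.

H_x ≈ 240 N

Take torques about the hinge: T sin 63° · 5.5 = 74×9.81×2.95 + 124×3.6 = 2587.9 N·m.
So T = 2587.9 / (0.8910 × 5.5) = 528.09 N.
ΣF_x = 0: H_x = T cos 63° = 239.75 N.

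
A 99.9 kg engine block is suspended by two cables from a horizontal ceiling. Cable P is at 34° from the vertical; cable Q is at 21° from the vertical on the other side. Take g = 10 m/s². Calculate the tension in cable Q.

T_Q ≈ 682 N

Angles from the horizontal: cable P is 90° − 34° = 56°, cable Q is 90° − 21° = 69°.
Weight W = 99.9 × 10 = 999 N acts straight down.
Horizontal: T_P cos 56° = T_Q cos 69°  →  T_P = 0.6409 T_Q.
Vertical: T_P sin 56° + T_Q sin 69° = 999.
Substituting the horizontal relation into the vertical equation gives 1.465 T_Q = 999, so T_Q = 682 N.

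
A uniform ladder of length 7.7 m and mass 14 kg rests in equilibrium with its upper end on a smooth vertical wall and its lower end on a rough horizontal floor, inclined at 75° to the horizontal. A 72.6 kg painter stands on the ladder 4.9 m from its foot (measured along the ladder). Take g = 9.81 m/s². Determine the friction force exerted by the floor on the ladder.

Torques about the foot: N_wall · 7.7 sin 75° = 14×9.81×3.85 cos 75° + 72.6×9.81×4.9 cos 75° → N_wall = 139.84 N.
ΣF_x = 0: f_floor = N_wall = 139.84 N.

f ≈ 140 N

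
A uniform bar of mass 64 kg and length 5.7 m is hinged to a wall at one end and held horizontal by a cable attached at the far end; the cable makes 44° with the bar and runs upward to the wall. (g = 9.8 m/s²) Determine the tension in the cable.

Take torques about the hinge: T sin 44° · 5.7 = 64×9.8×2.85 = 1787.5 N·m.
So T = 1787.5 / (0.6947 × 5.7) = 451.44 N.

T ≈ 451 N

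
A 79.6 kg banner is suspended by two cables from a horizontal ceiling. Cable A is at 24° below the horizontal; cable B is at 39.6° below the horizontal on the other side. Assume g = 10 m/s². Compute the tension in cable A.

T_A ≈ 685 N

Weight W = 79.6 × 10 = 796 N acts straight down.
Horizontal: T_A cos 24° = T_B cos 39.6°  →  T_B = 1.186 T_A.
Vertical: T_A sin 24° + T_B sin 39.6° = 796.
Substituting the horizontal relation into the vertical equation gives 1.162 T_A = 796, so T_A = 684.7 N.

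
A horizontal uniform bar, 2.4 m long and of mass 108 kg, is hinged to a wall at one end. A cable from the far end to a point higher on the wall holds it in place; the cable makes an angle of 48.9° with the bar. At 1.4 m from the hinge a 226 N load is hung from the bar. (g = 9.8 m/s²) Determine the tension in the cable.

Take torques about the hinge: T sin 48.9° · 2.4 = 108×9.8×1.2 + 226×1.4 = 1586.5 N·m.
So T = 1586.5 / (0.7536 × 2.4) = 877.21 N.

T ≈ 877 N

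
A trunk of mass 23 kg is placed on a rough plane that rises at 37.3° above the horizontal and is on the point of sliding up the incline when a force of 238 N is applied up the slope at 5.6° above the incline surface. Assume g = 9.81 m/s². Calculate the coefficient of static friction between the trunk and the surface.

On the verge of sliding up the incline, friction is at its maximum μN and acts down the slope.
Perpendicular to incline: N = W cos 37.3° − P sin 5.6° = 179.5 − 23.22 = 156.3 N.
Along incline: P cos 5.6° − μN = W sin 37.3° → μ = −(W sin 37.3° − P cos 5.6°) / N = 0.6408.

μ ≈ 0.641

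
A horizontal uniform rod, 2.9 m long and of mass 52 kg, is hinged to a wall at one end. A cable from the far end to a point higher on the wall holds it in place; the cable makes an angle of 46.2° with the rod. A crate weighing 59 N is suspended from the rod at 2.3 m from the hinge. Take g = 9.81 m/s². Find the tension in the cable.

Take torques about the hinge: T sin 46.2° · 2.9 = 52×9.81×1.45 + 59×2.3 = 875.37 N·m.
So T = 875.37 / (0.7218 × 2.9) = 418.22 N.

T ≈ 418 N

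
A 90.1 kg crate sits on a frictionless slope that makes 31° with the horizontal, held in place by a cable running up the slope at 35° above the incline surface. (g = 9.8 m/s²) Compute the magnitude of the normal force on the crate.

N ≈ 438 N

Take axes along and perpendicular to the incline. Weight components: W sin 31° = 454.8 N down-slope, W cos 31° = 756.9 N into the surface.
Along incline: T cos 35° = W sin 31° → T = 555.2 N.
Perpendicular: N = W cos 31° − T sin 35° = 438.4 N.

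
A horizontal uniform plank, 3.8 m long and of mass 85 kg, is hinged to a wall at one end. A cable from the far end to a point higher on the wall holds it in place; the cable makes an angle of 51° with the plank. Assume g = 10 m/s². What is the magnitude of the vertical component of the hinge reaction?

|H_y| ≈ 425 N

Take torques about the hinge: T sin 51° · 3.8 = 85×10×1.9 = 1615 N·m.
So T = 1615 / (0.7771 × 3.8) = 546.87 N.
ΣF_y = 0: H_y = (85×10) − T sin 51° = 850 − 425 = 425 N.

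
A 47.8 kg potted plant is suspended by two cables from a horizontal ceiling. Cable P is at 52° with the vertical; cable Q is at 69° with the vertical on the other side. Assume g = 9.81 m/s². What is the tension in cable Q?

T_Q ≈ 431 N

Angles from the horizontal: cable P is 90° − 52° = 38°, cable Q is 90° − 69° = 21°.
Weight W = 47.8 × 9.81 = 468.9 N acts straight down.
Horizontal: T_P cos 38° = T_Q cos 21°  →  T_P = 1.185 T_Q.
Vertical: T_P sin 38° + T_Q sin 21° = 468.9.
Substituting the horizontal relation into the vertical equation gives 1.088 T_Q = 468.9, so T_Q = 431.1 N.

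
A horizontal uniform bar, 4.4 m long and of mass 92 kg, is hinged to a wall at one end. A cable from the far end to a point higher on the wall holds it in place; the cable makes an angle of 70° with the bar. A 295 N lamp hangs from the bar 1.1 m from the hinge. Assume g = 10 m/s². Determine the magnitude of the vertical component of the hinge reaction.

|H_y| ≈ 681 N

Take torques about the hinge: T sin 70° · 4.4 = 92×10×2.2 + 295×1.1 = 2348.5 N·m.
So T = 2348.5 / (0.9397 × 4.4) = 568 N.
ΣF_y = 0: H_y = (92×10 + 295) − T sin 70° = 1215 − 533.75 = 681.25 N.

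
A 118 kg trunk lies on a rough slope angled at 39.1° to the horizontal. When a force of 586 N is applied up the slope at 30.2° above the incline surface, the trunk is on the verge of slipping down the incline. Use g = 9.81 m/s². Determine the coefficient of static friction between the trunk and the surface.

μ ≈ 0.370

On the verge of sliding down the incline, friction is at its maximum μN and acts up the slope.
Perpendicular to incline: N = W cos 39.1° − P sin 30.2° = 898.3 − 294.8 = 603.6 N.
Along incline: P cos 30.2° + μN = W sin 39.1° → μ = (W sin 39.1° − P cos 30.2°) / N = 0.3705.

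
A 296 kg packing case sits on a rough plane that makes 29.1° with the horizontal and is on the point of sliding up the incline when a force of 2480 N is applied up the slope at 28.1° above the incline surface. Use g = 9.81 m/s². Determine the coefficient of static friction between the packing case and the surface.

On the verge of sliding up the incline, friction is at its maximum μN and acts down the slope.
Perpendicular to incline: N = W cos 29.1° − P sin 28.1° = 2537 − 1168 = 1369 N.
Along incline: P cos 28.1° − μN = W sin 29.1° → μ = −(W sin 29.1° − P cos 28.1°) / N = 0.5664.

μ ≈ 0.566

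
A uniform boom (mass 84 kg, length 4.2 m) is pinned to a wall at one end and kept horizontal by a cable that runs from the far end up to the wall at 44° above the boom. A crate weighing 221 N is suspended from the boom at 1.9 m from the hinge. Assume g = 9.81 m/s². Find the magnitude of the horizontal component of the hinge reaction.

Take torques about the hinge: T sin 44° · 4.2 = 84×9.81×2.1 + 221×1.9 = 2150.4 N·m.
So T = 2150.4 / (0.6947 × 4.2) = 737.05 N.
ΣF_x = 0: H_x = T cos 44° = 530.19 N.

H_x ≈ 530 N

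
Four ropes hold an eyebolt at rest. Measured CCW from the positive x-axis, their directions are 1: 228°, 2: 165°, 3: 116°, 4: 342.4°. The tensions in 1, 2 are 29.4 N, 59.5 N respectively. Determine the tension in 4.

T_4 ≈ 99.7 N

Resolve: ΣF_x = 29.4 cos 228° + 59.5 cos 165° + T_3 cos 116° + T_4 cos 342.4° = 0.
        ΣF_y = 29.4 sin 228° + 59.5 sin 165° + T_3 sin 116° + T_4 sin 342.4° = 0.
The known terms sum to (-77.15, -6.449) N, so -0.4384 T_3 + 0.9532 T_4 = 77.15 and 0.8988 T_3 − 0.3024 T_4 = 6.449.
Solving simultaneously: T_3 = 40.70 N, T_4 = 99.65 N.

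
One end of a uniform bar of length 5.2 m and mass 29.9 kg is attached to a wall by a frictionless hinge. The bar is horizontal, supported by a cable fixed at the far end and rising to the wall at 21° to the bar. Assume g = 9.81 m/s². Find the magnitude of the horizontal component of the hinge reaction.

Take torques about the hinge: T sin 21° · 5.2 = 29.9×9.81×2.6 = 762.63 N·m.
So T = 762.63 / (0.3584 × 5.2) = 409.24 N.
ΣF_x = 0: H_x = T cos 21° = 382.06 N.

H_x ≈ 382 N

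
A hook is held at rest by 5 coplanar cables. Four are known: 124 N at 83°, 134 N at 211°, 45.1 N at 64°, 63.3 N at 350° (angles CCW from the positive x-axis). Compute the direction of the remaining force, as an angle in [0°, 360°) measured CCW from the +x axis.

Sum the known components: ΣF_x = -17.64 N, ΣF_y = 83.6 N.
For equilibrium the remaining force must supply (−ΣF_x, −ΣF_y) = (17.64, -83.6) N.
Magnitude = √((17.64)² + (-83.6)²) = 85.44 N; direction = atan2(-83.6, 17.64) = 281.9°.

θ ≈ 282°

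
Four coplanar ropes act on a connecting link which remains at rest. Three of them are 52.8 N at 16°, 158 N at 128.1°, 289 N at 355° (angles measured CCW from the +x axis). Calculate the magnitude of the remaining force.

F ≈ 267 N

Sum the known components: ΣF_x = 241.2 N, ΣF_y = 113.7 N.
For equilibrium the remaining force must supply (−ΣF_x, −ΣF_y) = (-241.2, -113.7) N.
Magnitude = √((-241.2)² + (-113.7)²) = 266.6 N; direction = atan2(-113.7, -241.2) = 205.2°.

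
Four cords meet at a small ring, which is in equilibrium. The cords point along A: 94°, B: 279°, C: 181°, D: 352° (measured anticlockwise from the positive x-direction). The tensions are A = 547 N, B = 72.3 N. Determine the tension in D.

Resolve: ΣF_x = 547 cos 94° + 72.3 cos 279° + T_C cos 181° + T_D cos 352° = 0.
        ΣF_y = 547 sin 94° + 72.3 sin 279° + T_C sin 181° + T_D sin 352° = 0.
The known terms sum to (-26.85, 474.3) N, so -0.9998 T_C + 0.9903 T_D = 26.85 and -0.0175 T_C − 0.1392 T_D = -474.3.
Solving simultaneously: T_C = 2978 N, T_D = 3034 N.

T_D ≈ 3030 N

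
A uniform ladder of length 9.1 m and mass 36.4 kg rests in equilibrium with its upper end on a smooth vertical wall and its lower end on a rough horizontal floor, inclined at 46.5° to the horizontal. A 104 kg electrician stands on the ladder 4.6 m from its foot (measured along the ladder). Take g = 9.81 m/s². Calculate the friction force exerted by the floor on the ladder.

f ≈ 659 N

Torques about the foot: N_wall · 9.1 sin 46.5° = 36.4×9.81×4.55 cos 46.5° + 104×9.81×4.6 cos 46.5° → N_wall = 658.84 N.
ΣF_x = 0: f_floor = N_wall = 658.84 N.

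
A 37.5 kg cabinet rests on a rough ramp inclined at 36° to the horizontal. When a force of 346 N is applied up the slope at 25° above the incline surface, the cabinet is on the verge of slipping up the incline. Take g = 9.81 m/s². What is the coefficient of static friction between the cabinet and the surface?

On the verge of sliding up the incline, friction is at its maximum μN and acts down the slope.
Perpendicular to incline: N = W cos 36° − P sin 25° = 297.6 − 146.2 = 151.4 N.
Along incline: P cos 25° − μN = W sin 36° → μ = −(W sin 36° − P cos 25°) / N = 0.643.

μ ≈ 0.643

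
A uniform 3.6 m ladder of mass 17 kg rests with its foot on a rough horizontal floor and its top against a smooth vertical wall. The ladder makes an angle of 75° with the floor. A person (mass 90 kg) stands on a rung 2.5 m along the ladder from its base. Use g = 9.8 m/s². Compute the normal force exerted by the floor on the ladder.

N_floor ≈ 1050 N

ΣF_y = 0: N_floor = 17×9.8 + 90×9.8 = 1048.6 N.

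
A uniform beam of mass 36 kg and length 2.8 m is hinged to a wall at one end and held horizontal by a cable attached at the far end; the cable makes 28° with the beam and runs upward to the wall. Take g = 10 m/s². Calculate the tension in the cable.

Take torques about the hinge: T sin 28° · 2.8 = 36×10×1.4 = 504 N·m.
So T = 504 / (0.4695 × 2.8) = 383.41 N.

T ≈ 383 N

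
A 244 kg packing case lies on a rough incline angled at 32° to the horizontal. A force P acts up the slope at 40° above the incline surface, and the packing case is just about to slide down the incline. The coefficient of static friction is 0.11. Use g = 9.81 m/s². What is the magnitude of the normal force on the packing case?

N ≈ 1060 N

On the verge of sliding down the incline, friction equals μN and acts up the slope.
Perpendicular: N + P sin 40° = W cos 32° = 2030 N.
Along incline: P cos 40° + μN = W sin 32° with W sin 32° = 1268 N.
Solving the pair for P and N: P = 1503 N, N = 1064 N (and f = μN = 117 N).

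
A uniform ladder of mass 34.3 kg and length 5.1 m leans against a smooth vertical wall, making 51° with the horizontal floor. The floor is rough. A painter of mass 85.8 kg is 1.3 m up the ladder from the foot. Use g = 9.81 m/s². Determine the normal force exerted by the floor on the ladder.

ΣF_y = 0: N_floor = 34.3×9.81 + 85.8×9.81 = 1178.2 N.

N_floor ≈ 1180 N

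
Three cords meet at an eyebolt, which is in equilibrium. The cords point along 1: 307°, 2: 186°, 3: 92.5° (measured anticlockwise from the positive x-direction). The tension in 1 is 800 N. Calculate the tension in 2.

T_2 ≈ 454 N

Resolve: ΣF_x = 800 cos 307° + T_2 cos 186° + T_3 cos 92.5° = 0.
        ΣF_y = 800 sin 307° + T_2 sin 186° + T_3 sin 92.5° = 0.
The known terms sum to (481.5, -638.9) N, so -0.9945 T_2 − 0.0436 T_3 = -481.5 and -0.1045 T_2 + 0.9990 T_3 = 638.9.
Solving simultaneously: T_2 = 454 N, T_3 = 687 N.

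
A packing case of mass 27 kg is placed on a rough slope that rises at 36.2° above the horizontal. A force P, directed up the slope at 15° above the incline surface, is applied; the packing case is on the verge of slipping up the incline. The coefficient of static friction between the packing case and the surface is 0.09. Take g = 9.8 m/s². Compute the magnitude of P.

On the verge of sliding up the incline, friction equals μN and acts down the slope.
Perpendicular: N + P sin 15° = W cos 36.2° = 213.5 N.
Along incline: P cos 15° = W sin 36.2° + μN  with W sin 36.2° = 156.3 N.
Solving the pair for P and N: P = 177.4 N, N = 167.6 N (and f = μN = 15.08 N).

P ≈ 177 N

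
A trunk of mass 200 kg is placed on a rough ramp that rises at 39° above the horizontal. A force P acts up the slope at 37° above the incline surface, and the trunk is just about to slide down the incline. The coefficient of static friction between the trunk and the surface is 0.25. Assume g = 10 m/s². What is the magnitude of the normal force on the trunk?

On the verge of sliding down the incline, friction equals μN and acts up the slope.
Perpendicular: N + P sin 37° = W cos 39° = 1554 N.
Along incline: P cos 37° + μN = W sin 39° with W sin 39° = 1259 N.
Solving the pair for P and N: P = 1342 N, N = 746.5 N (and f = μN = 186.6 N).

N ≈ 746 N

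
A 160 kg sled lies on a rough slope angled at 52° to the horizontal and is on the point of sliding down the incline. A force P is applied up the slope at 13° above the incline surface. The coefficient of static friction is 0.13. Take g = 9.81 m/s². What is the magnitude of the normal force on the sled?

On the verge of sliding down the incline, friction equals μN and acts up the slope.
Perpendicular: N + P sin 13° = W cos 52° = 966.3 N.
Along incline: P cos 13° + μN = W sin 52° with W sin 52° = 1237 N.
Solving the pair for P and N: P = 1176 N, N = 701.9 N (and f = μN = 91.24 N).

N ≈ 702 N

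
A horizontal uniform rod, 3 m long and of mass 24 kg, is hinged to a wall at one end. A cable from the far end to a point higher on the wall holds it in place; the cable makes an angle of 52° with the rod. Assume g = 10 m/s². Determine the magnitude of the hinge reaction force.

|H| ≈ 152 N

Take torques about the hinge: T sin 52° · 3 = 24×10×1.5 = 360 N·m.
So T = 360 / (0.7880 × 3) = 152.28 N.
ΣF_x = 0: H_x = T cos 52° = 93.754 N.
ΣF_y = 0: H_y = (24×10) − T sin 52° = 240 − 120 = 120 N.
|H| = √(H_x² + H_y²) = √((93.754)² + (120)²) = 152.28 N.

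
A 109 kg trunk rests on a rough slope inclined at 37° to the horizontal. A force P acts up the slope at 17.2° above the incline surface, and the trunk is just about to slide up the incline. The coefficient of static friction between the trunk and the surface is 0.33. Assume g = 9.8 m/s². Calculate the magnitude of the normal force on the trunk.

N ≈ 593 N

On the verge of sliding up the incline, friction equals μN and acts down the slope.
Perpendicular: N + P sin 17.2° = W cos 37° = 853.1 N.
Along incline: P cos 17.2° = W sin 37° + μN  with W sin 37° = 642.9 N.
Solving the pair for P and N: P = 878 N, N = 593.5 N (and f = μN = 195.8 N).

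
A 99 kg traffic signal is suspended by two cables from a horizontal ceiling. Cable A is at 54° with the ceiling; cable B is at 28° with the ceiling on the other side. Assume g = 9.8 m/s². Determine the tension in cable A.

Weight W = 99 × 9.8 = 970.2 N acts straight down.
Horizontal: T_A cos 54° = T_B cos 28°  →  T_B = 0.6657 T_A.
Vertical: T_A sin 54° + T_B sin 28° = 970.2.
Substituting the horizontal relation into the vertical equation gives 1.122 T_A = 970.2, so T_A = 865.1 N.

T_A ≈ 865 N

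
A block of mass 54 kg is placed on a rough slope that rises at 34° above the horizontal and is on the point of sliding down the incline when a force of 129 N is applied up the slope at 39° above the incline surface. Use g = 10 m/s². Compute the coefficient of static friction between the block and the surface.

On the verge of sliding down the incline, friction is at its maximum μN and acts up the slope.
Perpendicular to incline: N = W cos 34° − P sin 39° = 447.7 − 81.18 = 366.5 N.
Along incline: P cos 39° + μN = W sin 34° → μ = (W sin 34° − P cos 39°) / N = 0.5504.

μ ≈ 0.550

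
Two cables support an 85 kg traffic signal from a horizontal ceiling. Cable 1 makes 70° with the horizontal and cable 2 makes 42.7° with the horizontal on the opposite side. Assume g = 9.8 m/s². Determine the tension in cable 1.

T_1 ≈ 664 N

Weight W = 85 × 9.8 = 833 N acts straight down.
Horizontal: T_1 cos 70° = T_2 cos 42.7°  →  T_2 = 0.4654 T_1.
Vertical: T_1 sin 70° + T_2 sin 42.7° = 833.
Substituting the horizontal relation into the vertical equation gives 1.255 T_1 = 833, so T_1 = 663.6 N.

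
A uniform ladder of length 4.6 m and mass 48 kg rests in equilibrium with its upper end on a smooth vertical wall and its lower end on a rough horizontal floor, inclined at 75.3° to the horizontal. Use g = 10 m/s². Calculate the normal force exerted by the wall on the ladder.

Torques about the foot: N_wall · 4.6 sin 75.3° = 48×10×2.3 cos 75.3° → N_wall = 62.963 N.

N_wall ≈ 63 N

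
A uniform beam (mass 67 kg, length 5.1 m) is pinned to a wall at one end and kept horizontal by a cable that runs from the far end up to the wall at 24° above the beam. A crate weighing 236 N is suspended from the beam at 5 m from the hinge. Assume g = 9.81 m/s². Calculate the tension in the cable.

T ≈ 1380 N

Take torques about the hinge: T sin 24° · 5.1 = 67×9.81×2.55 + 236×5 = 2856 N·m.
So T = 2856 / (0.4067 × 5.1) = 1376.8 N.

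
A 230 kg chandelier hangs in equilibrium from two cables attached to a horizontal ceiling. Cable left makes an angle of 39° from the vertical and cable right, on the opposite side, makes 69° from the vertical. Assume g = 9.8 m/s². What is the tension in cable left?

Angles from the horizontal: cable left is 90° − 39° = 51°, cable right is 90° − 69° = 21°.
Weight W = 230 × 9.8 = 2254 N acts straight down.
Horizontal: T_left cos 51° = T_right cos 21°  →  T_right = 0.6741 T_left.
Vertical: T_left sin 51° + T_right sin 21° = 2254.
Substituting the horizontal relation into the vertical equation gives 1.019 T_left = 2254, so T_left = 2213 N.

T_left ≈ 2210 N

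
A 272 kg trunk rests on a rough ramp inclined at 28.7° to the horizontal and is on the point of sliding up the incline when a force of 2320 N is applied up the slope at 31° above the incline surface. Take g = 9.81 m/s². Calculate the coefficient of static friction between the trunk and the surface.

μ ≈ 0.617

On the verge of sliding up the incline, friction is at its maximum μN and acts down the slope.
Perpendicular to incline: N = W cos 28.7° − P sin 31° = 2341 − 1195 = 1146 N.
Along incline: P cos 31° − μN = W sin 28.7° → μ = −(W sin 28.7° − P cos 31°) / N = 0.6173.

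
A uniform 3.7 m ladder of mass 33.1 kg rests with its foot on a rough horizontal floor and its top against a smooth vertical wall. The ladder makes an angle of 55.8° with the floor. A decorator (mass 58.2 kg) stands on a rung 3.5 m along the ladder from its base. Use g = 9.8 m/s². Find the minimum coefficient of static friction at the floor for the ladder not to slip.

ΣF_y = 0: N_floor = 33.1×9.8 + 58.2×9.8 = 894.74 N.
Torques about the foot: N_wall · 3.7 sin 55.8° = 33.1×9.8×1.85 cos 55.8° + 58.2×9.8×3.5 cos 55.8° → N_wall = 476.89 N.
ΣF_x = 0: f_floor = N_wall = 476.89 N.
μ_min = f_floor / N_floor = 476.89 / 894.74 = 0.533.

μ_min ≈ 0.533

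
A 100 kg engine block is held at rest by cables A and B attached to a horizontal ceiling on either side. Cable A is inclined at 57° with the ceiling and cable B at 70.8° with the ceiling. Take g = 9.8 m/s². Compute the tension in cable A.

Weight W = 100 × 9.8 = 980 N acts straight down.
Horizontal: T_A cos 57° = T_B cos 70.8°  →  T_B = 1.656 T_A.
Vertical: T_A sin 57° + T_B sin 70.8° = 980.
Substituting the horizontal relation into the vertical equation gives 2.403 T_A = 980, so T_A = 407.9 N.

T_A ≈ 408 N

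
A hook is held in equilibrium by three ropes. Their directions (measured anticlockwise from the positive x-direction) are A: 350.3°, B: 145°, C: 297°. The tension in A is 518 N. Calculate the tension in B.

Resolve: ΣF_x = 518 cos 350.3° + T_B cos 145° + T_C cos 297° = 0.
        ΣF_y = 518 sin 350.3° + T_B sin 145° + T_C sin 297° = 0.
The known terms sum to (510.6, -87.28) N, so -0.8192 T_B + 0.4540 T_C = -510.6 and 0.5736 T_B − 0.8910 T_C = 87.28.
Solving simultaneously: T_B = 884.7 N, T_C = 471.5 N.

T_B ≈ 885 N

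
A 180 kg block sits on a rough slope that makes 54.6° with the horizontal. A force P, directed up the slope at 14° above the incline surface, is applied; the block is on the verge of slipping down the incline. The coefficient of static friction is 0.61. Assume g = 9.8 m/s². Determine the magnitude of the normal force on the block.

On the verge of sliding down the incline, friction equals μN and acts up the slope.
Perpendicular: N + P sin 14° = W cos 54.6° = 1022 N.
Along incline: P cos 14° + μN = W sin 54.6° with W sin 54.6° = 1438 N.
Solving the pair for P and N: P = 990.1 N, N = 782.3 N (and f = μN = 477.2 N).

N ≈ 782 N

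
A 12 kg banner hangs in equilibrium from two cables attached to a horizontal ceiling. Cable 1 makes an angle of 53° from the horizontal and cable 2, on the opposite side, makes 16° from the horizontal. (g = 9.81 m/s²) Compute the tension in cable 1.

T_1 ≈ 121 N

Weight W = 12 × 9.81 = 117.7 N acts straight down.
Horizontal: T_1 cos 53° = T_2 cos 16°  →  T_2 = 0.6261 T_1.
Vertical: T_1 sin 53° + T_2 sin 16° = 117.7.
Substituting the horizontal relation into the vertical equation gives 0.9712 T_1 = 117.7, so T_1 = 121.2 N.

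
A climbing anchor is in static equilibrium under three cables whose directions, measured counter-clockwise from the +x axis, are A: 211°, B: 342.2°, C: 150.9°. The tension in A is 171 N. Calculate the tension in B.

Resolve: ΣF_x = 171 cos 211° + T_B cos 342.2° + T_C cos 150.9° = 0.
        ΣF_y = 171 sin 211° + T_B sin 342.2° + T_C sin 150.9° = 0.
The known terms sum to (-146.6, -88.07) N, so 0.9521 T_B − 0.8738 T_C = 146.6 and -0.3057 T_B + 0.4863 T_C = 88.07.
Solving simultaneously: T_B = 756.5 N, T_C = 656.6 N.

T_B ≈ 757 N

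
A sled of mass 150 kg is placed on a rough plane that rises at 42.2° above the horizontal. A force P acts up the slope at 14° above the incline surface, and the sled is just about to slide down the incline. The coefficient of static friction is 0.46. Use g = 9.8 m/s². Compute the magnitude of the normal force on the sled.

On the verge of sliding down the incline, friction equals μN and acts up the slope.
Perpendicular: N + P sin 14° = W cos 42.2° = 1089 N.
Along incline: P cos 14° + μN = W sin 42.2° with W sin 42.2° = 987.4 N.
Solving the pair for P and N: P = 566.3 N, N = 952 N (and f = μN = 437.9 N).

N ≈ 952 N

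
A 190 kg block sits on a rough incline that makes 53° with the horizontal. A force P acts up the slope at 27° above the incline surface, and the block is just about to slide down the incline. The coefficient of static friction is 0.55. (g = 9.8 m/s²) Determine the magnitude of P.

On the verge of sliding down the incline, friction equals μN and acts up the slope.
Perpendicular: N + P sin 27° = W cos 53° = 1121 N.
Along incline: P cos 27° + μN = W sin 53° with W sin 53° = 1487 N.
Solving the pair for P and N: P = 1358 N, N = 504.2 N (and f = μN = 277.3 N).

P ≈ 1360 N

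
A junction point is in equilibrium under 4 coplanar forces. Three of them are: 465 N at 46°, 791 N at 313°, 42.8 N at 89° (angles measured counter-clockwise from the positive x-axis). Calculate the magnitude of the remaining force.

Sum the known components: ΣF_x = 863.2 N, ΣF_y = -201.2 N.
For equilibrium the remaining force must supply (−ΣF_x, −ΣF_y) = (-863.2, 201.2) N.
Magnitude = √((-863.2)² + (201.2)²) = 886.4 N; direction = atan2(201.2, -863.2) = 166.9°.

F ≈ 886 N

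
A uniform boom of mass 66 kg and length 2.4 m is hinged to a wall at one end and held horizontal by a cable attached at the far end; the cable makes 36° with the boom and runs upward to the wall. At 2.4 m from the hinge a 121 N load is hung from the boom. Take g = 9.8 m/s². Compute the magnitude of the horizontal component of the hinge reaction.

Take torques about the hinge: T sin 36° · 2.4 = 66×9.8×1.2 + 121×2.4 = 1066.6 N·m.
So T = 1066.6 / (0.5878 × 2.4) = 756.06 N.
ΣF_x = 0: H_x = T cos 36° = 611.66 N.

H_x ≈ 612 N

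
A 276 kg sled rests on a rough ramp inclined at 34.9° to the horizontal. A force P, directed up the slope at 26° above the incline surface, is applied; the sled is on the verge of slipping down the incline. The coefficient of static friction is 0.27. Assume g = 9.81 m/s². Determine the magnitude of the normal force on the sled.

On the verge of sliding down the incline, friction equals μN and acts up the slope.
Perpendicular: N + P sin 26° = W cos 34.9° = 2221 N.
Along incline: P cos 26° + μN = W sin 34.9° with W sin 34.9° = 1549 N.
Solving the pair for P and N: P = 1217 N, N = 1687 N (and f = μN = 455.6 N).

N ≈ 1690 N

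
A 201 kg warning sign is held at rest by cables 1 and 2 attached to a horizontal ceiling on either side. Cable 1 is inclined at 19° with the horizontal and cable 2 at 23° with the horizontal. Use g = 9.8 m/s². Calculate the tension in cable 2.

T_2 ≈ 2780 N

Weight W = 201 × 9.8 = 1970 N acts straight down.
Horizontal: T_1 cos 19° = T_2 cos 23°  →  T_1 = 0.9735 T_2.
Vertical: T_1 sin 19° + T_2 sin 23° = 1970.
Substituting the horizontal relation into the vertical equation gives 0.7077 T_2 = 1970, so T_2 = 2783 N.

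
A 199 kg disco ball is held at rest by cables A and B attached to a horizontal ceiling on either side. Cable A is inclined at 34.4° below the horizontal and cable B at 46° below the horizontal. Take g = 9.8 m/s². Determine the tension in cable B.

T_B ≈ 1630 N

Weight W = 199 × 9.8 = 1950 N acts straight down.
Horizontal: T_A cos 34.4° = T_B cos 46°  →  T_A = 0.8419 T_B.
Vertical: T_A sin 34.4° + T_B sin 46° = 1950.
Substituting the horizontal relation into the vertical equation gives 1.195 T_B = 1950, so T_B = 1632 N.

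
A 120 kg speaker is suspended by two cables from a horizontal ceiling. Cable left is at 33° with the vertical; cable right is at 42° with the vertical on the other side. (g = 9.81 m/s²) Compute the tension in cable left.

T_left ≈ 815 N

Angles from the horizontal: cable left is 90° − 33° = 57°, cable right is 90° − 42° = 48°.
Weight W = 120 × 9.81 = 1177 N acts straight down.
Horizontal: T_left cos 57° = T_right cos 48°  →  T_right = 0.814 T_left.
Vertical: T_left sin 57° + T_right sin 48° = 1177.
Substituting the horizontal relation into the vertical equation gives 1.444 T_left = 1177, so T_left = 815.5 N.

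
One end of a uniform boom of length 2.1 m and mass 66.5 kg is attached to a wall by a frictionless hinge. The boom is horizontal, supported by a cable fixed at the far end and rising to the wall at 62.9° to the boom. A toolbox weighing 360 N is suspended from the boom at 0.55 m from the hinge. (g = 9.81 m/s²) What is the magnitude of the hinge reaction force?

Take torques about the hinge: T sin 62.9° · 2.1 = 66.5×9.81×1.05 + 360×0.55 = 882.98 N·m.
So T = 882.98 / (0.8902 × 2.1) = 472.32 N.
ΣF_x = 0: H_x = T cos 62.9° = 215.16 N.
ΣF_y = 0: H_y = (66.5×9.81 + 360) − T sin 62.9° = 1012.4 − 420.47 = 591.9 N.
|H| = √(H_x² + H_y²) = √((215.16)² + (591.9)²) = 629.79 N.

|H| ≈ 630 N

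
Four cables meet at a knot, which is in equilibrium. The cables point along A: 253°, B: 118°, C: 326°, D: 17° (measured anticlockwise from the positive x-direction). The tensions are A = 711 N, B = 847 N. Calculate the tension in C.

T_C ≈ 311 N

Resolve: ΣF_x = 711 cos 253° + 847 cos 118° + T_C cos 326° + T_D cos 17° = 0.
        ΣF_y = 711 sin 253° + 847 sin 118° + T_C sin 326° + T_D sin 17° = 0.
The known terms sum to (-605.5, 67.92) N, so 0.8290 T_C + 0.9563 T_D = 605.5 and -0.5592 T_C + 0.2924 T_D = -67.92.
Solving simultaneously: T_C = 311.4 N, T_D = 363.2 N.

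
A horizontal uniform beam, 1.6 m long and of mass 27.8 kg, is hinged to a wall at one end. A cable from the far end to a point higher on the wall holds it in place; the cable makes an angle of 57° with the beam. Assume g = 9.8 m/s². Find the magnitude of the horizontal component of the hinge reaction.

Take torques about the hinge: T sin 57° · 1.6 = 27.8×9.8×0.8 = 217.95 N·m.
So T = 217.95 / (0.8387 × 1.6) = 162.42 N.
ΣF_x = 0: H_x = T cos 57° = 88.462 N.

H_x ≈ 88.5 N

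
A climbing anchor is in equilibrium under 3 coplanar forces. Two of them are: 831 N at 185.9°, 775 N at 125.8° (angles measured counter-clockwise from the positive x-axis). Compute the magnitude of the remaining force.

Sum the known components: ΣF_x = -1280 N, ΣF_y = 543.2 N.
For equilibrium the remaining force must supply (−ΣF_x, −ΣF_y) = (1280, -543.2) N.
Magnitude = √((1280)² + (-543.2)²) = 1390 N; direction = atan2(-543.2, 1280) = 337.0°.

F ≈ 1390 N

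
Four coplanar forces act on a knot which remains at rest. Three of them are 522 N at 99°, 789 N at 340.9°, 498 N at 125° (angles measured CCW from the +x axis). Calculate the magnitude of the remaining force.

F ≈ 765 N

Sum the known components: ΣF_x = 378.3 N, ΣF_y = 665.3 N.
For equilibrium the remaining force must supply (−ΣF_x, −ΣF_y) = (-378.3, -665.3) N.
Magnitude = √((-378.3)² + (-665.3)²) = 765.3 N; direction = atan2(-665.3, -378.3) = 240.4°.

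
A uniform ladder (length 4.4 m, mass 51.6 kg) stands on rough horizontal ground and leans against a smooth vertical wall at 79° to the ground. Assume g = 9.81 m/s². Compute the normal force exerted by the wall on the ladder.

Torques about the foot: N_wall · 4.4 sin 79° = 51.6×9.81×2.2 cos 79° → N_wall = 49.197 N.

N_wall ≈ 49.2 N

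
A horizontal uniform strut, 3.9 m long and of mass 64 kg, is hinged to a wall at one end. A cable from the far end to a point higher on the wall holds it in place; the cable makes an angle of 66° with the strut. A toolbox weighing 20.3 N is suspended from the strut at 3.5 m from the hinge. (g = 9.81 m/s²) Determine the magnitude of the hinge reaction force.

Take torques about the hinge: T sin 66° · 3.9 = 64×9.81×1.95 + 20.3×3.5 = 1295.3 N·m.
So T = 1295.3 / (0.9135 × 3.9) = 363.57 N.
ΣF_x = 0: H_x = T cos 66° = 147.88 N.
ΣF_y = 0: H_y = (64×9.81 + 20.3) − T sin 66° = 648.14 − 332.14 = 316 N.
|H| = √(H_x² + H_y²) = √((147.88)² + (316)²) = 348.89 N.

|H| ≈ 349 N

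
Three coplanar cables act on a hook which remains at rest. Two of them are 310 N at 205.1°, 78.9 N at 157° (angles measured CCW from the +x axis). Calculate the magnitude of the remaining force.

F ≈ 367 N

Sum the known components: ΣF_x = -353.4 N, ΣF_y = -100.7 N.
For equilibrium the remaining force must supply (−ΣF_x, −ΣF_y) = (353.4, 100.7) N.
Magnitude = √((353.4)² + (100.7)²) = 367.4 N; direction = atan2(100.7, 353.4) = 15.9°.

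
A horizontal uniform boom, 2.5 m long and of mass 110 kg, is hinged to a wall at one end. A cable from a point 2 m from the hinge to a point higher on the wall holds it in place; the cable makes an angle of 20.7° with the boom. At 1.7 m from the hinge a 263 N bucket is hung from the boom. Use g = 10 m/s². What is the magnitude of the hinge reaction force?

Take torques about the hinge: T sin 20.7° · 2 = 110×10×1.25 + 263×1.7 = 1822.1 N·m.
So T = 1822.1 / (0.3535 × 2) = 2577.4 N.
ΣF_x = 0: H_x = T cos 20.7° = 2411 N.
ΣF_y = 0: H_y = (110×10 + 263) − T sin 20.7° = 1363 − 911.05 = 451.95 N.
|H| = √(H_x² + H_y²) = √((2411)² + (451.95)²) = 2453 N.

|H| ≈ 2450 N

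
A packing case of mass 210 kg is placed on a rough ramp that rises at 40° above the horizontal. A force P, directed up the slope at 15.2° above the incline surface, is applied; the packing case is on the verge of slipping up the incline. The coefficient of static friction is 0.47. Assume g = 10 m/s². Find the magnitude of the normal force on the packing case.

On the verge of sliding up the incline, friction equals μN and acts down the slope.
Perpendicular: N + P sin 15.2° = W cos 40° = 1609 N.
Along incline: P cos 15.2° = W sin 40° + μN  with W sin 40° = 1350 N.
Solving the pair for P and N: P = 1935 N, N = 1101 N (and f = μN = 517.6 N).

N ≈ 1100 N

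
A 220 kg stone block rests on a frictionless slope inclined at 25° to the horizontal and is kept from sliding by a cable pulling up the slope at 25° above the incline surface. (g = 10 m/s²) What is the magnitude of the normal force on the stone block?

Take axes along and perpendicular to the incline. Weight components: W sin 25° = 929.8 N down-slope, W cos 25° = 1994 N into the surface.
Along incline: T cos 25° = W sin 25° → T = 1026 N.
Perpendicular: N = W cos 25° − T sin 25° = 1560 N.

N ≈ 1560 N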